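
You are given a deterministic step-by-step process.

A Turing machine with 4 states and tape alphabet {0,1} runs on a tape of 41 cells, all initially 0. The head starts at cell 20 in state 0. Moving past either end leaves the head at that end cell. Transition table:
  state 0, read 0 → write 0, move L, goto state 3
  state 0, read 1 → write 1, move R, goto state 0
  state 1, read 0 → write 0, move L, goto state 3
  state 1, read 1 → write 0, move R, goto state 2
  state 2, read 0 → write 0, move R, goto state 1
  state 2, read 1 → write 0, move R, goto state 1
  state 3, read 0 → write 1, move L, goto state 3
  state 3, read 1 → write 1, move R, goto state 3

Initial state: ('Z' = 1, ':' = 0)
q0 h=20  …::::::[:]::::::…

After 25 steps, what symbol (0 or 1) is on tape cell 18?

k=0  q0 h=20  …::::::[:]::::::…
k=1  q3 h=19  …::::::[:]::::::…
k=2  q3 h=18  …::::::[:]Z:::::…
k=3  q3 h=17  …::::::[:]ZZ::::…
k=4  q3 h=16  …::::::[:]ZZZ:::…
k=5  q3 h=15  …::::::[:]ZZZZ::…
k=6  q3 h=14  …::::::[:]ZZZZZ:…
k=7  q3 h=13  …::::::[:]ZZZZZZ…
k=8  q3 h=12  …::::::[:]ZZZZZZ…
k=9  q3 h=11  …::::::[:]ZZZZZZ…
k=10  q3 h=10  …::::::[:]ZZZZZZ…
k=11  q3 h= 9  …::::::[:]ZZZZZZ…
k=12  q3 h= 8  …::::::[:]ZZZZZZ…
k=13  q3 h= 7  …::::::[:]ZZZZZZ…
k=14  q3 h= 6  |::::::[:]ZZZZZZ…
k=15  q3 h= 5  |:::::[:]ZZZZZZ…
k=16  q3 h= 4  |::::[:]ZZZZZZ…
k=17  q3 h= 3  |:::[:]ZZZZZZ…
k=18  q3 h= 2  |::[:]ZZZZZZ…
k=19  q3 h= 1  |:[:]ZZZZZZ…
k=20  q3 h= 0  |[:]ZZZZZZ…
k=21  q3 h= 0  |[Z]ZZZZZZ…
k=22  q3 h= 1  |Z[Z]ZZZZZZ…
k=23  q3 h= 2  |ZZ[Z]ZZZZZZ…
k=24  q3 h= 3  |ZZZ[Z]ZZZZZZ…
k=25  q3 h= 4  |ZZZZ[Z]ZZZZZZ…

1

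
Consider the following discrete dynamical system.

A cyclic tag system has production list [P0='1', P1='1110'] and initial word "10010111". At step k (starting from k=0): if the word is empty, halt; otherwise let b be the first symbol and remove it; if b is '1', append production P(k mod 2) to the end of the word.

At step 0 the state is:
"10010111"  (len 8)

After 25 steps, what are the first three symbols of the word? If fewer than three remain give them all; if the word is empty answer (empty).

101

[0] "10010111"  (len 8)
[1] "00101111"  (len 8)
[2] "0101111"  (len 7)
[3] "101111"  (len 6)
[4] "011111110"  (len 9)
[5] "11111110"  (len 8)
[6] "11111101110"  (len 11)
[7] "11111011101"  (len 11)
[8] "11110111011110"  (len 14)
[9] "11101110111101"  (len 14)
[10] "11011101111011110"  (len 17)
[11] "10111011110111101"  (len 17)
[12] "01110111101111011110"  (len 20)
[13] "1110111101111011110"  (len 19)
[14] "1101111011110111101110"  (len 22)
[15] "1011110111101111011101"  (len 22)
[16] "0111101111011110111011110"  (len 25)
[17] "111101111011110111011110"  (len 24)
[18] "111011110111101110111101110"  (len 27)
[19] "110111101111011101111011101"  (len 27)
[20] "101111011110111011110111011110"  (len 30)
[21] "011110111101110111101110111101"  (len 30)
[22] "11110111101110111101110111101"  (len 29)
[23] "11101111011101111011101111011"  (len 29)
[24] "11011110111011110111011110111110"  (len 32)
[25] "10111101110111101110111101111101"  (len 32)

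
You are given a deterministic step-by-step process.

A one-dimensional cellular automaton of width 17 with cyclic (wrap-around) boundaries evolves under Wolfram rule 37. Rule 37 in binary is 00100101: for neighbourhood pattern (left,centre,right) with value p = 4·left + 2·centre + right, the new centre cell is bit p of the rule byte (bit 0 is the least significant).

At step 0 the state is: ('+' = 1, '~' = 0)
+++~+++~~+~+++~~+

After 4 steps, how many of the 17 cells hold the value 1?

8

gen 0: +++~+++~~+~+++~~+
gen 1: ~~~+~~~~~++~~~~~~
gen 2: ++~+~+++~~~~+++++
gen 3: ~~+++~~~~++~~~~~~
gen 4: +~~~~~++~~~~+++++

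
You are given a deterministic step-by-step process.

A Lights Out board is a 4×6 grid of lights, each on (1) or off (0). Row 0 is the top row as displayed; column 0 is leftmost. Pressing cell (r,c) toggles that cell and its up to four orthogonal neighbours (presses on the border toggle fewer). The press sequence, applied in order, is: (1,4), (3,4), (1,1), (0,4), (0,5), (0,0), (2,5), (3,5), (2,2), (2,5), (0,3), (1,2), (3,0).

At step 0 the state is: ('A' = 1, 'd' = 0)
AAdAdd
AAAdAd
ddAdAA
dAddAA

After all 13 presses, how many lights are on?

15

step 0: AAdAdd
AAAdAd
ddAdAA
dAddAA
step 1: AAdAAd
AAAAdA
ddAddA
dAddAA
step 2: AAdAAd
AAAAdA
ddAdAA
dAdAdd
step 3: AddAAd
dddAdA
dAAdAA
dAdAdd
step 4: AddddA
dddAAA
dAAdAA
dAdAdd
step 5: AdddAd
dddAAd
dAAdAA
dAdAdd
step 6: dAddAd
AddAAd
dAAdAA
dAdAdd
step 7: dAddAd
AddAAA
dAAddd
dAdAdA
step 8: dAddAd
AddAAA
dAAddA
dAdAAd
step 9: dAddAd
AdAAAA
dddAdA
dAAAAd
step 10: dAddAd
AdAAAd
dddAAd
dAAAAA
step 11: dAAAdd
AdAdAd
dddAAd
dAAAAA
step 12: dAdAdd
AAdAAd
ddAAAd
dAAAAA
step 13: dAdAdd
AAdAAd
AdAAAd
AdAAAA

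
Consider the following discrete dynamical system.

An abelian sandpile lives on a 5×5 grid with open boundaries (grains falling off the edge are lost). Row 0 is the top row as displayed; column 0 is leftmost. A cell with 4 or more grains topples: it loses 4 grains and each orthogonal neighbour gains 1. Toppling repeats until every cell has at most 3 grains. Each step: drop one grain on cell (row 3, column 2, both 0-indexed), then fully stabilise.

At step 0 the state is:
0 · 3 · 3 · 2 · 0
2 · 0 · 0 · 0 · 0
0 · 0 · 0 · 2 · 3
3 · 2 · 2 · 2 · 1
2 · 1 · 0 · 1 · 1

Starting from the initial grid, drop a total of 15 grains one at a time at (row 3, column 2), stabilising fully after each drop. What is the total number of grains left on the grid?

37

[0] 0 · 3 · 3 · 2 · 0
2 · 0 · 0 · 0 · 0
0 · 0 · 0 · 2 · 3
3 · 2 · 2 · 2 · 1
2 · 1 · 0 · 1 · 1
[1] 0 · 3 · 3 · 2 · 0
2 · 0 · 0 · 0 · 0
0 · 0 · 0 · 2 · 3
3 · 2 · 3 · 2 · 1
2 · 1 · 0 · 1 · 1
[2] 0 · 3 · 3 · 2 · 0
2 · 0 · 0 · 0 · 0
0 · 0 · 1 · 2 · 3
3 · 3 · 0 · 3 · 1
2 · 1 · 1 · 1 · 1
[3] 0 · 3 · 3 · 2 · 0
2 · 0 · 0 · 0 · 0
0 · 0 · 1 · 2 · 3
3 · 3 · 1 · 3 · 1
2 · 1 · 1 · 1 · 1
[4] 0 · 3 · 3 · 2 · 0
2 · 0 · 0 · 0 · 0
0 · 0 · 1 · 2 · 3
3 · 3 · 2 · 3 · 1
2 · 1 · 1 · 1 · 1
[5] 0 · 3 · 3 · 2 · 0
2 · 0 · 0 · 0 · 0
0 · 0 · 1 · 2 · 3
3 · 3 · 3 · 3 · 1
2 · 1 · 1 · 1 · 1
[6] 0 · 3 · 3 · 2 · 0
2 · 0 · 0 · 0 · 0
1 · 1 · 2 · 3 · 3
0 · 1 · 2 · 0 · 2
3 · 2 · 2 · 2 · 1
[7] 0 · 3 · 3 · 2 · 0
2 · 0 · 0 · 0 · 0
1 · 1 · 2 · 3 · 3
0 · 1 · 3 · 0 · 2
3 · 2 · 2 · 2 · 1
[8] 0 · 3 · 3 · 2 · 0
2 · 0 · 0 · 0 · 0
1 · 1 · 3 · 3 · 3
0 · 2 · 0 · 1 · 2
3 · 2 · 3 · 2 · 1
[9] 0 · 3 · 3 · 2 · 0
2 · 0 · 0 · 0 · 0
1 · 1 · 3 · 3 · 3
0 · 2 · 1 · 1 · 2
3 · 2 · 3 · 2 · 1
[10] 0 · 3 · 3 · 2 · 0
2 · 0 · 0 · 0 · 0
1 · 1 · 3 · 3 · 3
0 · 2 · 2 · 1 · 2
3 · 2 · 3 · 2 · 1
[11] 0 · 3 · 3 · 2 · 0
2 · 0 · 0 · 0 · 0
1 · 1 · 3 · 3 · 3
0 · 2 · 3 · 1 · 2
3 · 2 · 3 · 2 · 1
[12] 0 · 3 · 3 · 2 · 0
2 · 0 · 1 · 1 · 1
1 · 2 · 1 · 1 · 0
0 · 3 · 2 · 3 · 3
3 · 3 · 0 · 3 · 1
[13] 0 · 3 · 3 · 2 · 0
2 · 0 · 1 · 1 · 1
1 · 2 · 1 · 1 · 0
0 · 3 · 3 · 3 · 3
3 · 3 · 0 · 3 · 1
[14] 0 · 3 · 3 · 2 · 0
2 · 0 · 1 · 1 · 1
1 · 3 · 2 · 2 · 1
2 · 1 · 2 · 2 · 0
0 · 1 · 3 · 0 · 3
[15] 0 · 3 · 3 · 2 · 0
2 · 0 · 1 · 1 · 1
1 · 3 · 2 · 2 · 1
2 · 1 · 3 · 2 · 0
0 · 1 · 3 · 0 · 3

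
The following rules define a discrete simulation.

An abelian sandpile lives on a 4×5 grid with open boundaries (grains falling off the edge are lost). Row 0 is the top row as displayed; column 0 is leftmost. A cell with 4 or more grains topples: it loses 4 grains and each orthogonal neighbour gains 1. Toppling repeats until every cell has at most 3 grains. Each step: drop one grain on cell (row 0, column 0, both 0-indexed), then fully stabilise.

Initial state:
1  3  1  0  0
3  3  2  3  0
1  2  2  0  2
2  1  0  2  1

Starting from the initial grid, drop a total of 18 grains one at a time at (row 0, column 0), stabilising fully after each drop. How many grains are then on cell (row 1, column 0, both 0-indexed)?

1

gen 0: 1  3  1  0  0
3  3  2  3  0
1  2  2  0  2
2  1  0  2  1
gen 1: 2  3  1  0  0
3  3  2  3  0
1  2  2  0  2
2  1  0  2  1
gen 2: 3  3  1  0  0
3  3  2  3  0
1  2  2  0  2
2  1  0  2  1
gen 3: 2  1  2  0  0
1  1  3  3  0
2  3  2  0  2
2  1  0  2  1
gen 4: 3  1  2  0  0
1  1  3  3  0
2  3  2  0  2
2  1  0  2  1
gen 5: 0  2  2  0  0
2  1  3  3  0
2  3  2  0  2
2  1  0  2  1
gen 6: 1  2  2  0  0
2  1  3  3  0
2  3  2  0  2
2  1  0  2  1
gen 7: 2  2  2  0  0
2  1  3  3  0
2  3  2  0  2
2  1  0  2  1
gen 8: 3  2  2  0  0
2  1  3  3  0
2  3  2  0  2
2  1  0  2  1
gen 9: 0  3  2  0  0
3  1  3  3  0
2  3  2  0  2
2  1  0  2  1
gen 10: 1  3  2  0  0
3  1  3  3  0
2  3  2  0  2
2  1  0  2  1
gen 11: 2  3  2  0  0
3  1  3  3  0
2  3  2  0  2
2  1  0  2  1
gen 12: 3  3  2  0  0
3  1  3  3  0
2  3  2  0  2
2  1  0  2  1
gen 13: 2  0  3  0  0
0  3  3  3  0
3  3  2  0  2
2  1  0  2  1
gen 14: 3  0  3  0  0
0  3  3  3  0
3  3  2  0  2
2  1  0  2  1
gen 15: 0  1  3  0  0
1  3  3  3  0
3  3  2  0  2
2  1  0  2  1
gen 16: 1  1  3  0  0
1  3  3  3  0
3  3  2  0  2
2  1  0  2  1
gen 17: 2  1  3  0  0
1  3  3  3  0
3  3  2  0  2
2  1  0  2  1
gen 18: 3  1  3  0  0
1  3  3  3  0
3  3  2  0  2
2  1  0  2  1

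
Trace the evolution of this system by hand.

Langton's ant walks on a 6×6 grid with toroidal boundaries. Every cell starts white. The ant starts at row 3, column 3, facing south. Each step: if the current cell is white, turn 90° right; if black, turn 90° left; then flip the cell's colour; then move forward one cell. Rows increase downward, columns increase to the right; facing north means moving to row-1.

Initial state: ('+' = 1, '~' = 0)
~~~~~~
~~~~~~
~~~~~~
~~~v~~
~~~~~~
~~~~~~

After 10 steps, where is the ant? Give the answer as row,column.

k=0  ~~~~~~
~~~~~~
~~~~~~
~~~v~~
~~~~~~
~~~~~~
k=1  ~~~~~~
~~~~~~
~~~~~~
~~<+~~
~~~~~~
~~~~~~
k=2  ~~~~~~
~~~~~~
~~^~~~
~~++~~
~~~~~~
~~~~~~
k=3  ~~~~~~
~~~~~~
~~+>~~
~~++~~
~~~~~~
~~~~~~
k=4  ~~~~~~
~~~~~~
~~++~~
~~+v~~
~~~~~~
~~~~~~
k=5  ~~~~~~
~~~~~~
~~++~~
~~+~>~
~~~~~~
~~~~~~
k=6  ~~~~~~
~~~~~~
~~++~~
~~+~+~
~~~~v~
~~~~~~
k=7  ~~~~~~
~~~~~~
~~++~~
~~+~+~
~~~<+~
~~~~~~
k=8  ~~~~~~
~~~~~~
~~++~~
~~+^+~
~~~++~
~~~~~~
k=9  ~~~~~~
~~~~~~
~~++~~
~~++>~
~~~++~
~~~~~~
k=10  ~~~~~~
~~~~~~
~~++^~
~~++~~
~~~++~
~~~~~~

2,4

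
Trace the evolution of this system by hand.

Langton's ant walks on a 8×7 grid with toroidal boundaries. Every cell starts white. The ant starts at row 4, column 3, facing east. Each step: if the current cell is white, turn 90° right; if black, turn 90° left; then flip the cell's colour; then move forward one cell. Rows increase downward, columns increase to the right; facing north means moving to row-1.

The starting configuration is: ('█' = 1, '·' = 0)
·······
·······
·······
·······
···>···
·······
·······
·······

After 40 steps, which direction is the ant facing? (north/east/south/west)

step 0: ·······
·······
·······
·······
···>···
·······
·······
·······
step 1: ·······
·······
·······
·······
···█···
···v···
·······
·······
step 2: ·······
·······
·······
·······
···█···
··<█···
·······
·······
step 3: ·······
·······
·······
·······
··^█···
··██···
·······
·······
step 4: ·······
·······
·······
·······
··█>···
··██···
·······
·······
step 5: ·······
·······
·······
···^···
··█····
··██···
·······
·······
step 6: ·······
·······
·······
···█>··
··█····
··██···
·······
·······
step 7: ·······
·······
·······
···██··
··█·v··
··██···
·······
·······
step 8: ·······
·······
·······
···██··
··█<█··
··██···
·······
·······
step 9: ·······
·······
·······
···^█··
··███··
··██···
·······
·······
step 10: ·······
·······
·······
··<·█··
··███··
··██···
·······
·······
step 11: ·······
·······
··^····
··█·█··
··███··
··██···
·······
·······
step 12: ·······
·······
··█>···
··█·█··
··███··
··██···
·······
·······
step 13: ·······
·······
··██···
··█v█··
··███··
··██···
·······
·······
step 14: ·······
·······
··██···
··<██··
··███··
··██···
·······
·······
step 15: ·······
·······
··██···
···██··
··v██··
··██···
·······
·······
step 16: ·······
·······
··██···
···██··
···>█··
··██···
·······
·······
step 17: ·······
·······
··██···
···^█··
····█··
··██···
·······
·······
step 18: ·······
·······
··██···
··<·█··
····█··
··██···
·······
·······
step 19: ·······
·······
··^█···
··█·█··
····█··
··██···
·······
·······
step 20: ·······
·······
·<·█···
··█·█··
····█··
··██···
·······
·······
step 21: ·······
·^·····
·█·█···
··█·█··
····█··
··██···
·······
·······
step 22: ·······
·█>····
·█·█···
··█·█··
····█··
··██···
·······
·······
step 23: ·······
·██····
·█v█···
··█·█··
····█··
··██···
·······
·······
step 24: ·······
·██····
·<██···
··█·█··
····█··
··██···
·······
·······
step 25: ·······
·██····
··██···
·v█·█··
····█··
··██···
·······
·······
step 26: ·······
·██····
··██···
<██·█··
····█··
··██···
·······
·······
step 27: ·······
·██····
^·██···
███·█··
····█··
··██···
·······
·······
step 28: ·······
·██····
█>██···
███·█··
····█··
··██···
·······
·······
step 29: ·······
·██····
████···
█v█·█··
····█··
··██···
·······
·······
step 30: ·······
·██····
████···
█·>·█··
····█··
··██···
·······
·······
step 31: ·······
·██····
██^█···
█···█··
····█··
··██···
·······
·······
step 32: ·······
·██····
█<·█···
█···█··
····█··
··██···
·······
·······
step 33: ·······
·██····
█··█···
█v··█··
····█··
··██···
·······
·······
step 34: ·······
·██····
█··█···
<█··█··
····█··
··██···
·······
·······
step 35: ·······
·██····
█··█···
·█··█··
v···█··
··██···
·······
·······
step 36: ·······
·██····
█··█···
·█··█··
█···█·<
··██···
·······
·······
step 37: ·······
·██····
█··█···
·█··█·^
█···█·█
··██···
·······
·······
step 38: ·······
·██····
█··█···
>█··█·█
█···█·█
··██···
·······
·······
step 39: ·······
·██····
█··█···
██··█·█
v···█·█
··██···
·······
·······
step 40: ·······
·██····
█··█···
██··█·█
·>··█·█
··██···
·······
·······

east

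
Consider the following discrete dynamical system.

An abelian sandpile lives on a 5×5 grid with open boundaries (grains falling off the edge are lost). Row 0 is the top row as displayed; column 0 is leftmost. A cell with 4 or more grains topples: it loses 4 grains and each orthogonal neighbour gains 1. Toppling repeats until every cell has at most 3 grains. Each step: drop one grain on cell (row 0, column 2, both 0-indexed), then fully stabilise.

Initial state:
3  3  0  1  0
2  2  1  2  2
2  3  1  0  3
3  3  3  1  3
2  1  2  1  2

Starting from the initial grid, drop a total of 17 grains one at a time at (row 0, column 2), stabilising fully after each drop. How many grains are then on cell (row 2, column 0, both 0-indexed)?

2

[0] 3  3  0  1  0
2  2  1  2  2
2  3  1  0  3
3  3  3  1  3
2  1  2  1  2
[1] 3  3  1  1  0
2  2  1  2  2
2  3  1  0  3
3  3  3  1  3
2  1  2  1  2
[2] 3  3  2  1  0
2  2  1  2  2
2  3  1  0  3
3  3  3  1  3
2  1  2  1  2
[3] 3  3  3  1  0
2  2  1  2  2
2  3  1  0  3
3  3  3  1  3
2  1  2  1  2
[4] 0  1  1  2  0
3  3  2  2  2
2  3  1  0  3
3  3  3  1  3
2  1  2  1  2
[5] 0  1  2  2  0
3  3  2  2  2
2  3  1  0  3
3  3  3  1  3
2  1  2  1  2
[6] 0  1  3  2  0
3  3  2  2  2
2  3  1  0  3
3  3  3  1  3
2  1  2  1  2
[7] 0  2  0  3  0
3  3  3  2  2
2  3  1  0  3
3  3  3  1  3
2  1  2  1  2
[8] 0  2  1  3  0
3  3  3  2  2
2  3  1  0  3
3  3  3  1  3
2  1  2  1  2
[9] 0  2  2  3  0
3  3  3  2  2
2  3  1  0  3
3  3  3  1  3
2  1  2  1  2
[10] 0  2  3  3  0
3  3  3  2  2
2  3  1  0  3
3  3  3  1  3
2  1  2  1  2
[11] 2  0  3  1  1
1  3  3  0  3
1  3  0  2  3
1  2  1  2  3
3  2  3  1  2
[12] 2  2  1  2  1
2  1  1  1  3
2  0  2  2  3
1  3  1  2  3
3  2  3  1  2
[13] 2  2  2  2  1
2  1  1  1  3
2  0  2  2  3
1  3  1  2  3
3  2  3  1  2
[14] 2  2  3  2  1
2  1  1  1  3
2  0  2  2  3
1  3  1  2  3
3  2  3  1  2
[15] 2  3  0  3  1
2  1  2  1  3
2  0  2  2  3
1  3  1  2  3
3  2  3  1  2
[16] 2  3  1  3  1
2  1  2  1  3
2  0  2  2  3
1  3  1  2  3
3  2  3  1  2
[17] 2  3  2  3  1
2  1  2  1  3
2  0  2  2  3
1  3  1  2  3
3  2  3  1  2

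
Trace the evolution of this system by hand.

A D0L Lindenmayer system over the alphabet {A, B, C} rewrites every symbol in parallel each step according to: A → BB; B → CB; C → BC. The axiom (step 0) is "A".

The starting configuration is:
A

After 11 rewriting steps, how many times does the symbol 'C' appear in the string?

gen 0: A
gen 1: BB
gen 2: CBCB
gen 3: BCCBBCCB
gen 4: CBBCBCCBCBBCBCCB
gen 5: BCCBCBBCCBBCBCCBBCCBCBBCCBBCBCCB
gen 6: CBBCBCCBBCCBCBBCBCCBCBBCCBBCBCCBCBBCBCCBBCCBCBBCBCCBCBBCCBBCBCCB
gen 7: BCCBCBBCCBBCBCCBCBBCBCCBBCCBCBBCCBBCBCCBBCCBCBBCBCCBCBBCCB…BCCBBCBCCBCBBCBCCBBCCBCBBCCBBCBCCBBCCBCBBCBCCBCBBCCBBCBCCB  (len 128)
gen 8: CBBCBCCBBCCBCBBCBCCBCBBCCBBCBCCBBCCBCBBCCBBCBCCBCBBCBCCBBC…BCCBBCBCCBCBBCBCCBBCCBCBBCCBBCBCCBBCCBCBBCBCCBCBBCCBBCBCCB  (len 256)
gen 9: BCCBCBBCCBBCBCCBCBBCBCCBBCCBCBBCCBBCBCCBBCCBCBBCBCCBCBBCCB…BCCBBCBCCBCBBCBCCBBCCBCBBCCBBCBCCBBCCBCBBCBCCBCBBCCBBCBCCB  (len 512)
gen 10: CBBCBCCBBCCBCBBCBCCBCBBCCBBCBCCBBCCBCBBCCBBCBCCBCBBCBCCBBC…BCCBBCBCCBCBBCBCCBBCCBCBBCCBBCBCCBBCCBCBBCBCCBCBBCCBBCBCCB  (len 1024)
gen 11: BCCBCBBCCBBCBCCBCBBCBCCBBCCBCBBCCBBCBCCBBCCBCBBCBCCBCBBCCB…BCCBBCBCCBCBBCBCCBBCCBCBBCCBBCBCCBBCCBCBBCBCCBCBBCCBBCBCCB  (len 2048)

1024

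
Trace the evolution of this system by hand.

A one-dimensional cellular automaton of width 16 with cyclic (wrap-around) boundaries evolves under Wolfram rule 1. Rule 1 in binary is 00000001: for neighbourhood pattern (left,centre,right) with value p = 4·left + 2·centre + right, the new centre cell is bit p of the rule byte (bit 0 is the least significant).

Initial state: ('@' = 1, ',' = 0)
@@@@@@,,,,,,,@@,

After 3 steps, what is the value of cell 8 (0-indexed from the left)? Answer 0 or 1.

t=0: @@@@@@,,,,,,,@@,
t=1: ,,,,,,,@@@@@,,,,
t=2: @@@@@@,,,,,,,@@@
t=3: ,,,,,,,@@@@@,,,,

1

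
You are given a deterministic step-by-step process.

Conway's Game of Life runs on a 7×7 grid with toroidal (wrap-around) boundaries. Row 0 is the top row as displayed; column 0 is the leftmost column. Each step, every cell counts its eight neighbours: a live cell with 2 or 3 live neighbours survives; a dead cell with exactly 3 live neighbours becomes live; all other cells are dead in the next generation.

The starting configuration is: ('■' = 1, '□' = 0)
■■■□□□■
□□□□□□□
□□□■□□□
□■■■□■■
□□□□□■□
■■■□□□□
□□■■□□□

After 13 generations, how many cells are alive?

12

k=0  ■■■□□□■
□□□□□□□
□□□■□□□
□■■■□■■
□□□□□■□
■■■□□□□
□□■■□□□
k=1  ■■■■□□□
■■■□□□□
□□□■■□□
□□■■□■■
□□□■■■□
□■■■□□□
□□□■□□■
k=2  □□□■□□■
■□□□■□□
■□□□■■■
□□■□□□■
□■□□□■■
□□□□□■□
□□□□■□□
k=3  □□□■■■□
■□□■■□□
■■□■■□□
□■□□■□□
■□□□□■■
□□□□■■■
□□□□■■□
k=4  □□□□□□■
■■□□□□■
■■□□□■□
□■■■■□□
■□□□□□□
■□□□□□□
□□□□□□□
k=5  □□□□□□■
□■□□□■□
□□□■■■□
□□■■■□■
■□■■□□□
□□□□□□□
□□□□□□□
k=6  □□□□□□□
□□□□□■■
□□□□□□■
□■□□□□■
□■■□■□□
□□□□□□□
□□□□□□□
k=7  □□□□□□□
□□□□□■■
□□□□□□■
□■■□□■□
■■■□□□□
□□□□□□□
□□□□□□□
k=8  □□□□□□□
□□□□□■■
■□□□□□■
□□■□□□■
■□■□□□□
□■□□□□□
□□□□□□□
k=9  □□□□□□□
■□□□□■■
■□□□□□□
□□□□□□■
■□■□□□□
□■□□□□□
□□□□□□□
k=10  □□□□□□■
■□□□□□■
■□□□□■□
■■□□□□■
■■□□□□□
□■□□□□□
□□□□□□□
k=11  ■□□□□□■
■□□□□■□
□□□□□■□
□□□□□□□
□□■□□□■
■■□□□□□
□□□□□□□
k=12  ■□□□□□■
■□□□□■□
□□□□□□■
□□□□□□□
■■□□□□□
■■□□□□□
□■□□□□■
k=13  □■□□□■□
■□□□□■□
□□□□□□■
■□□□□□□
■■□□□□□
□□■□□□■
□■□□□□■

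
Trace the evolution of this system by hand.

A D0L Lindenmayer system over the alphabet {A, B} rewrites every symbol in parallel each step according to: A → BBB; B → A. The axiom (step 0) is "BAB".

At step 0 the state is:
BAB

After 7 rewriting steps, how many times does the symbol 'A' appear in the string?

54

gen 0: BAB
gen 1: ABBBA
gen 2: BBBAAABBB
gen 3: AAABBBBBBBBBAAA
gen 4: BBBBBBBBBAAAAAAAAABBBBBBBBB
gen 5: AAAAAAAAABBBBBBBBBBBBBBBBBBBBBBBBBBBAAAAAAAAA
gen 6: BBBBBBBBBBBBBBBBBBBBBBBBBBBAAAAAAAAAAAAAAAAAAAAAAAAAAABBBBBBBBBBBBBBBBBBBBBBBBBBB
gen 7: AAAAAAAAAAAAAAAAAAAAAAAAAAABBBBBBBBBBBBBBBBBBBBBBBBBBBBBBB…BBBBBBBBBBBBBBBBBBBBBBBBBBBBBBBAAAAAAAAAAAAAAAAAAAAAAAAAAA  (len 135)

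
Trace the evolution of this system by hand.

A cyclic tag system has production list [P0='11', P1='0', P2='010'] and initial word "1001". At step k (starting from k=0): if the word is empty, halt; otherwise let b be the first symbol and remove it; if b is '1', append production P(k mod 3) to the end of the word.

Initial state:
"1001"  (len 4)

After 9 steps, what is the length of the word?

k=0  "1001"  (len 4)
k=1  "00111"  (len 5)
k=2  "0111"  (len 4)
k=3  "111"  (len 3)
k=4  "1111"  (len 4)
k=5  "1110"  (len 4)
k=6  "110010"  (len 6)
k=7  "1001011"  (len 7)
k=8  "0010110"  (len 7)
k=9  "010110"  (len 6)

6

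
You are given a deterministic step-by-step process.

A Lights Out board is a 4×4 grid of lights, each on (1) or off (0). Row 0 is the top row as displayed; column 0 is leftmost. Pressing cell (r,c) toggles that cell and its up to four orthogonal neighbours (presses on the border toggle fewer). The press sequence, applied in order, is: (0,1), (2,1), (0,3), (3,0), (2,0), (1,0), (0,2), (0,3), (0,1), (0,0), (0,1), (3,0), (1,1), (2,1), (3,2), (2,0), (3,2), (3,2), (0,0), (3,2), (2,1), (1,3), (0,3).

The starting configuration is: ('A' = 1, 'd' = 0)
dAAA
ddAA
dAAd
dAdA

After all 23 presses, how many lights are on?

4

0) dAAA
ddAA
dAAd
dAdA
1) AddA
dAAA
dAAd
dAdA
2) AddA
ddAA
Addd
dddA
3) AdAd
ddAd
Addd
dddA
4) AdAd
ddAd
dddd
AAdA
5) AdAd
AdAd
AAdd
dAdA
6) ddAd
dAAd
dAdd
dAdA
7) dAdA
dAdd
dAdd
dAdA
8) dAAd
dAdA
dAdd
dAdA
9) Addd
dddA
dAdd
dAdA
10) dAdd
AddA
dAdd
dAdA
11) AdAd
AAdA
dAdd
dAdA
12) AdAd
AAdA
AAdd
AddA
13) AAAd
ddAA
Addd
AddA
14) AAAd
dAAA
dAAd
AAdA
15) AAAd
dAAA
dAdd
AdAd
16) AAAd
AAAA
Addd
ddAd
17) AAAd
AAAA
AdAd
dAdA
18) AAAd
AAAA
Addd
ddAd
19) ddAd
dAAA
Addd
ddAd
20) ddAd
dAAA
AdAd
dAdA
21) ddAd
ddAA
dAdd
dddA
22) ddAA
dddd
dAdA
dddA
23) dddd
dddA
dAdA
dddA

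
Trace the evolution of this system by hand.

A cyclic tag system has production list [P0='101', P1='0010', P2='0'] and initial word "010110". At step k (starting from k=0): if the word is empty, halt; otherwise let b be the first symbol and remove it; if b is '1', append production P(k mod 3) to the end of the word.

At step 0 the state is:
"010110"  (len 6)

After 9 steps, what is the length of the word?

9

[0] "010110"  (len 6)
[1] "10110"  (len 5)
[2] "01100010"  (len 8)
[3] "1100010"  (len 7)
[4] "100010101"  (len 9)
[5] "000101010010"  (len 12)
[6] "00101010010"  (len 11)
[7] "0101010010"  (len 10)
[8] "101010010"  (len 9)
[9] "010100100"  (len 9)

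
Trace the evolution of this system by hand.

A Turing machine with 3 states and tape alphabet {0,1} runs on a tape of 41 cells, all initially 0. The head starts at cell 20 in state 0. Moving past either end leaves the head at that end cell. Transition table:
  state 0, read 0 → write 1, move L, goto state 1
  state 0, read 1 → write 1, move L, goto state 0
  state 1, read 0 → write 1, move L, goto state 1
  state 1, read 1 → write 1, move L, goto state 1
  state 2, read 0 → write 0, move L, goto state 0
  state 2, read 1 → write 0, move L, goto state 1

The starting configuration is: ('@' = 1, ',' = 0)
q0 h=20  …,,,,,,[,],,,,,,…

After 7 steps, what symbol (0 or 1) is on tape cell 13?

0) q0 h=20  …,,,,,,[,],,,,,,…
1) q1 h=19  …,,,,,,[,]@,,,,,…
2) q1 h=18  …,,,,,,[,]@@,,,,…
3) q1 h=17  …,,,,,,[,]@@@,,,…
4) q1 h=16  …,,,,,,[,]@@@@,,…
5) q1 h=15  …,,,,,,[,]@@@@@,…
6) q1 h=14  …,,,,,,[,]@@@@@@…
7) q1 h=13  …,,,,,,[,]@@@@@@…

0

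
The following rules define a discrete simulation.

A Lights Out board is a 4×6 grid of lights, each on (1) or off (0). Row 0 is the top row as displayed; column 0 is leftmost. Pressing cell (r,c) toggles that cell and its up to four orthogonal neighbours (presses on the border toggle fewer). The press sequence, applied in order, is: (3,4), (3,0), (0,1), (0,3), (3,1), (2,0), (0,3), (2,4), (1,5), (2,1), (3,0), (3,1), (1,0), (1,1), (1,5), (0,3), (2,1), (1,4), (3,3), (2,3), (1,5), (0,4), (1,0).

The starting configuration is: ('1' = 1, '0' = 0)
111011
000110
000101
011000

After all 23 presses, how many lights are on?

k=0  111011
000110
000101
011000
k=1  111011
000110
000111
011111
k=2  111011
000110
100111
101111
k=3  000011
010110
100111
101111
k=4  001101
010010
100111
101111
k=5  001101
010010
110111
010111
k=6  001101
110010
000111
110111
k=7  000011
110110
000111
110111
k=8  000011
110100
000000
110101
k=9  000010
110111
000001
110101
k=10  000010
100111
111001
100101
k=11  000010
100111
011001
010101
k=12  000010
100111
001001
101101
k=13  100010
010111
101001
101101
k=14  110010
101111
111001
101101
k=15  110011
101100
111000
101101
k=16  111101
101000
111000
101101
k=17  111101
111000
000000
111101
k=18  111111
111111
000010
111101
k=19  111111
111111
000110
110011
k=20  111111
111011
001000
110111
k=21  111110
111000
001001
110111
k=22  111001
111010
001001
110111
k=23  011001
001010
101001
110111

13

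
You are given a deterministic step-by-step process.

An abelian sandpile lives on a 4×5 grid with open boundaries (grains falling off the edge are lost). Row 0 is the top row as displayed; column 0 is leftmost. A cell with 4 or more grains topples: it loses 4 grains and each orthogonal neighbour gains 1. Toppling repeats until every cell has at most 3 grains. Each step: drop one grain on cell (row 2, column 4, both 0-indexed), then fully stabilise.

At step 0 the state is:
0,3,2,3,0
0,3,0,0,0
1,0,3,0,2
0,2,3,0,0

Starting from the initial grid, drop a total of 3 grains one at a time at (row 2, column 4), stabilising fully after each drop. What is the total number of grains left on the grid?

gen 0: 0,3,2,3,0
0,3,0,0,0
1,0,3,0,2
0,2,3,0,0
gen 1: 0,3,2,3,0
0,3,0,0,0
1,0,3,0,3
0,2,3,0,0
gen 2: 0,3,2,3,0
0,3,0,0,1
1,0,3,1,0
0,2,3,0,1
gen 3: 0,3,2,3,0
0,3,0,0,1
1,0,3,1,1
0,2,3,0,1

24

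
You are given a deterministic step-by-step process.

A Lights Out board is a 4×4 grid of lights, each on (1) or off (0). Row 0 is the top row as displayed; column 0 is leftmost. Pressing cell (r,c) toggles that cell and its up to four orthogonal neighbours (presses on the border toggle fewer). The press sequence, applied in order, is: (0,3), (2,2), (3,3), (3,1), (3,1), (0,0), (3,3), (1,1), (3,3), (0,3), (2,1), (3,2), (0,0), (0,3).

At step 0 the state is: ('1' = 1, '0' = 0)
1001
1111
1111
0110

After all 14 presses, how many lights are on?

7

[0] 1001
1111
1111
0110
[1] 1010
1110
1111
0110
[2] 1010
1100
1000
0100
[3] 1010
1100
1001
0111
[4] 1010
1100
1101
1001
[5] 1010
1100
1001
0111
[6] 0110
0100
1001
0111
[7] 0110
0100
1000
0100
[8] 0010
1010
1100
0100
[9] 0010
1010
1101
0111
[10] 0001
1011
1101
0111
[11] 0001
1111
0011
0011
[12] 0001
1111
0001
0100
[13] 1101
0111
0001
0100
[14] 1110
0110
0001
0100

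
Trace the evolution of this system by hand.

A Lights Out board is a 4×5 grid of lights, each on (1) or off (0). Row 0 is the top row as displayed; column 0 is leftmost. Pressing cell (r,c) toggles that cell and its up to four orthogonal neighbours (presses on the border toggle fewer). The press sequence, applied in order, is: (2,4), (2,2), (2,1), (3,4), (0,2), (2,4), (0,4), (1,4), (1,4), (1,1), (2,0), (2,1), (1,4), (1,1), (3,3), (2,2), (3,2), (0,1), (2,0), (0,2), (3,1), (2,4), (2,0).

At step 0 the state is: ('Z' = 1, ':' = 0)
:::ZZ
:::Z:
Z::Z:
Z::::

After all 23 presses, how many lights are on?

14

k=0  :::ZZ
:::Z:
Z::Z:
Z::::
k=1  :::ZZ
:::ZZ
Z:::Z
Z:::Z
k=2  :::ZZ
::ZZZ
ZZZZZ
Z:Z:Z
k=3  :::ZZ
:ZZZZ
:::ZZ
ZZZ:Z
k=4  :::ZZ
:ZZZZ
:::Z:
ZZZZ:
k=5  :ZZ:Z
:Z:ZZ
:::Z:
ZZZZ:
k=6  :ZZ:Z
:Z:Z:
::::Z
ZZZZZ
k=7  :ZZZ:
:Z:ZZ
::::Z
ZZZZZ
k=8  :ZZZZ
:Z:::
:::::
ZZZZZ
k=9  :ZZZ:
:Z:ZZ
::::Z
ZZZZZ
k=10  ::ZZ:
Z:ZZZ
:Z::Z
ZZZZZ
k=11  ::ZZ:
::ZZZ
Z:::Z
:ZZZZ
k=12  ::ZZ:
:ZZZZ
:ZZ:Z
::ZZZ
k=13  ::ZZZ
:ZZ::
:ZZ::
::ZZZ
k=14  :ZZZZ
Z::::
::Z::
::ZZZ
k=15  :ZZZZ
Z::::
::ZZ:
:::::
k=16  :ZZZZ
Z:Z::
:Z:::
::Z::
k=17  :ZZZZ
Z:Z::
:ZZ::
:Z:Z:
k=18  Z::ZZ
ZZZ::
:ZZ::
:Z:Z:
k=19  Z::ZZ
:ZZ::
Z:Z::
ZZ:Z:
k=20  ZZZ:Z
:Z:::
Z:Z::
ZZ:Z:
k=21  ZZZ:Z
:Z:::
ZZZ::
::ZZ:
k=22  ZZZ:Z
:Z::Z
ZZZZZ
::ZZZ
k=23  ZZZ:Z
ZZ::Z
::ZZZ
Z:ZZZ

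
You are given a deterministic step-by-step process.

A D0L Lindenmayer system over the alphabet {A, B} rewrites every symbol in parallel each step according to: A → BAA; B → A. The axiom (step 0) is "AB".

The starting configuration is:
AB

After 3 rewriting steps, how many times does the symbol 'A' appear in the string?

17

[0] AB
[1] BAAA
[2] ABAABAABAA
[3] BAAABAABAAABAABAAABAABAA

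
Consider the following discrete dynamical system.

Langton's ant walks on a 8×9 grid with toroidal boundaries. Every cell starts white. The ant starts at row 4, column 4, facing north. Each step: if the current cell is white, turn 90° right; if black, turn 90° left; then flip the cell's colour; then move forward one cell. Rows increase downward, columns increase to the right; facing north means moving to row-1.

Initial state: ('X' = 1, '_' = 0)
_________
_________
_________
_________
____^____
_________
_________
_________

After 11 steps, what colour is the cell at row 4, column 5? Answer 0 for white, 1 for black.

t=0: _________
_________
_________
_________
____^____
_________
_________
_________
t=1: _________
_________
_________
_________
____X>___
_________
_________
_________
t=2: _________
_________
_________
_________
____XX___
_____v___
_________
_________
t=3: _________
_________
_________
_________
____XX___
____<X___
_________
_________
t=4: _________
_________
_________
_________
____^X___
____XX___
_________
_________
t=5: _________
_________
_________
_________
___<_X___
____XX___
_________
_________
t=6: _________
_________
_________
___^_____
___X_X___
____XX___
_________
_________
t=7: _________
_________
_________
___X>____
___X_X___
____XX___
_________
_________
t=8: _________
_________
_________
___XX____
___XvX___
____XX___
_________
_________
t=9: _________
_________
_________
___XX____
___<XX___
____XX___
_________
_________
t=10: _________
_________
_________
___XX____
____XX___
___vXX___
_________
_________
t=11: _________
_________
_________
___XX____
____XX___
__<XXX___
_________
_________

1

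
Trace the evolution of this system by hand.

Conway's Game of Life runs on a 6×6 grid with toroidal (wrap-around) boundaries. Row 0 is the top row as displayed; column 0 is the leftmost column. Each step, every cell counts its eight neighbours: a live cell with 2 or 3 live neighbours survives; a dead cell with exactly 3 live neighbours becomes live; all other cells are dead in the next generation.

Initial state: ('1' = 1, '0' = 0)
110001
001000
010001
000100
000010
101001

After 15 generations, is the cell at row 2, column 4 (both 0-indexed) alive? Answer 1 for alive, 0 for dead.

[0] 110001
001000
010001
000100
000010
101001
[1] 001001
001001
001000
000010
000111
000010
[2] 000111
011100
000100
000011
000101
000000
[3] 000110
000000
000100
000101
000001
000101
[4] 000110
000110
000010
000000
100001
000101
[5] 001001
000001
000110
000001
100011
100101
[6] 000001
000101
000011
100100
000000
010100
[7] 101000
100001
100101
000011
001000
000000
[8] 110001
000010
000000
100111
000000
010000
[9] 110001
100001
000100
000011
100011
010000
[10] 010001
010011
100000
100100
100010
010010
[11] 011001
010011
110010
110000
110110
010010
[12] 011101
000110
001010
000110
000110
000010
[13] 001001
010001
001001
001001
000001
000001
[14] 000011
011011
011011
100011
100011
100011
[15] 010000
011000
001000
000000
010100
000100

0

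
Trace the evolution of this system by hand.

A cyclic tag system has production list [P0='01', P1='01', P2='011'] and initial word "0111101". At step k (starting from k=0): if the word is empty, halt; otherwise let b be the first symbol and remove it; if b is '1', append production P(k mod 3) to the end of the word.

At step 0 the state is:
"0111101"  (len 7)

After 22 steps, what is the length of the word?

gen 0: "0111101"  (len 7)
gen 1: "111101"  (len 6)
gen 2: "1110101"  (len 7)
gen 3: "110101011"  (len 9)
gen 4: "1010101101"  (len 10)
gen 5: "01010110101"  (len 11)
gen 6: "1010110101"  (len 10)
gen 7: "01011010101"  (len 11)
gen 8: "1011010101"  (len 10)
gen 9: "011010101011"  (len 12)
gen 10: "11010101011"  (len 11)
gen 11: "101010101101"  (len 12)
gen 12: "01010101101011"  (len 14)
gen 13: "1010101101011"  (len 13)
gen 14: "01010110101101"  (len 14)
gen 15: "1010110101101"  (len 13)
gen 16: "01011010110101"  (len 14)
gen 17: "1011010110101"  (len 13)
gen 18: "011010110101011"  (len 15)
gen 19: "11010110101011"  (len 14)
gen 20: "101011010101101"  (len 15)
gen 21: "01011010101101011"  (len 17)
gen 22: "1011010101101011"  (len 16)

16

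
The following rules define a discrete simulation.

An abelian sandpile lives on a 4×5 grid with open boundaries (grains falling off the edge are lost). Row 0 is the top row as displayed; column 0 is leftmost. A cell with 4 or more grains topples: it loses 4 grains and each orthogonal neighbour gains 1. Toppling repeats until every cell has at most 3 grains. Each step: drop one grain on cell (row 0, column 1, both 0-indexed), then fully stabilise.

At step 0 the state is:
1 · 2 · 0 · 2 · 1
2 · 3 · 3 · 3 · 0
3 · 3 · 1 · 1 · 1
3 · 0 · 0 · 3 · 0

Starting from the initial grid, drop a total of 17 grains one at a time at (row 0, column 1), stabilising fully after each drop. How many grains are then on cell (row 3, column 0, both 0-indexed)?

0

t=0: 1 · 2 · 0 · 2 · 1
2 · 3 · 3 · 3 · 0
3 · 3 · 1 · 1 · 1
3 · 0 · 0 · 3 · 0
t=1: 1 · 3 · 0 · 2 · 1
2 · 3 · 3 · 3 · 0
3 · 3 · 1 · 1 · 1
3 · 0 · 0 · 3 · 0
t=2: 3 · 1 · 2 · 3 · 1
0 · 3 · 1 · 0 · 1
2 · 1 · 3 · 2 · 1
0 · 2 · 0 · 3 · 0
t=3: 3 · 2 · 2 · 3 · 1
0 · 3 · 1 · 0 · 1
2 · 1 · 3 · 2 · 1
0 · 2 · 0 · 3 · 0
t=4: 3 · 3 · 2 · 3 · 1
0 · 3 · 1 · 0 · 1
2 · 1 · 3 · 2 · 1
0 · 2 · 0 · 3 · 0
t=5: 0 · 2 · 3 · 3 · 1
2 · 0 · 2 · 0 · 1
2 · 2 · 3 · 2 · 1
0 · 2 · 0 · 3 · 0
t=6: 0 · 3 · 3 · 3 · 1
2 · 0 · 2 · 0 · 1
2 · 2 · 3 · 2 · 1
0 · 2 · 0 · 3 · 0
t=7: 1 · 1 · 1 · 0 · 2
2 · 1 · 3 · 1 · 1
2 · 2 · 3 · 2 · 1
0 · 2 · 0 · 3 · 0
t=8: 1 · 2 · 1 · 0 · 2
2 · 1 · 3 · 1 · 1
2 · 2 · 3 · 2 · 1
0 · 2 · 0 · 3 · 0
t=9: 1 · 3 · 1 · 0 · 2
2 · 1 · 3 · 1 · 1
2 · 2 · 3 · 2 · 1
0 · 2 · 0 · 3 · 0
t=10: 2 · 0 · 2 · 0 · 2
2 · 2 · 3 · 1 · 1
2 · 2 · 3 · 2 · 1
0 · 2 · 0 · 3 · 0
t=11: 2 · 1 · 2 · 0 · 2
2 · 2 · 3 · 1 · 1
2 · 2 · 3 · 2 · 1
0 · 2 · 0 · 3 · 0
t=12: 2 · 2 · 2 · 0 · 2
2 · 2 · 3 · 1 · 1
2 · 2 · 3 · 2 · 1
0 · 2 · 0 · 3 · 0
t=13: 2 · 3 · 2 · 0 · 2
2 · 2 · 3 · 1 · 1
2 · 2 · 3 · 2 · 1
0 · 2 · 0 · 3 · 0
t=14: 3 · 0 · 3 · 0 · 2
2 · 3 · 3 · 1 · 1
2 · 2 · 3 · 2 · 1
0 · 2 · 0 · 3 · 0
t=15: 3 · 1 · 3 · 0 · 2
2 · 3 · 3 · 1 · 1
2 · 2 · 3 · 2 · 1
0 · 2 · 0 · 3 · 0
t=16: 3 · 2 · 3 · 0 · 2
2 · 3 · 3 · 1 · 1
2 · 2 · 3 · 2 · 1
0 · 2 · 0 · 3 · 0
t=17: 3 · 3 · 3 · 0 · 2
2 · 3 · 3 · 1 · 1
2 · 2 · 3 · 2 · 1
0 · 2 · 0 · 3 · 0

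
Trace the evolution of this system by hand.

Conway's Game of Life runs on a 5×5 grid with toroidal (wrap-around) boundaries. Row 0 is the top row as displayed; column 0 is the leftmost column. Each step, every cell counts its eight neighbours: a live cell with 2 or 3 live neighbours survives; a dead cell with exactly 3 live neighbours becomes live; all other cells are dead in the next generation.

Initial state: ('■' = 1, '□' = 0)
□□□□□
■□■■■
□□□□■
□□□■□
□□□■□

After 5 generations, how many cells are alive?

k=0  □□□□□
■□■■■
□□□□■
□□□■□
□□□■□
k=1  □□■□□
■□□■■
■□■□□
□□□■■
□□□□□
k=2  □□□■■
■□■■■
■■■□□
□□□■■
□□□■□
k=3  ■□□□□
□□□□□
□□□□□
■■□■■
□□■□□
k=4  □□□□□
□□□□□
■□□□■
■■■■■
□□■■□
k=5  □□□□□
□□□□□
□□■□□
□□□□□
■□□□□

2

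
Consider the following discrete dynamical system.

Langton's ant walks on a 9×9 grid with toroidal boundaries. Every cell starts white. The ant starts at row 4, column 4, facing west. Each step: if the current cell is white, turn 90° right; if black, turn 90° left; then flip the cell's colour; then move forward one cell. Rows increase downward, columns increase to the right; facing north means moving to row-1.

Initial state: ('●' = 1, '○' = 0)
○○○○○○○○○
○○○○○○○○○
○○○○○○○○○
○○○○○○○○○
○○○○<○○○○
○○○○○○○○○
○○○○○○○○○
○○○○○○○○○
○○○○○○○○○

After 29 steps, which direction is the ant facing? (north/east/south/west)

north

gen 0: ○○○○○○○○○
○○○○○○○○○
○○○○○○○○○
○○○○○○○○○
○○○○<○○○○
○○○○○○○○○
○○○○○○○○○
○○○○○○○○○
○○○○○○○○○
gen 1: ○○○○○○○○○
○○○○○○○○○
○○○○○○○○○
○○○○^○○○○
○○○○●○○○○
○○○○○○○○○
○○○○○○○○○
○○○○○○○○○
○○○○○○○○○
gen 2: ○○○○○○○○○
○○○○○○○○○
○○○○○○○○○
○○○○●>○○○
○○○○●○○○○
○○○○○○○○○
○○○○○○○○○
○○○○○○○○○
○○○○○○○○○
gen 3: ○○○○○○○○○
○○○○○○○○○
○○○○○○○○○
○○○○●●○○○
○○○○●v○○○
○○○○○○○○○
○○○○○○○○○
○○○○○○○○○
○○○○○○○○○
gen 4: ○○○○○○○○○
○○○○○○○○○
○○○○○○○○○
○○○○●●○○○
○○○○<●○○○
○○○○○○○○○
○○○○○○○○○
○○○○○○○○○
○○○○○○○○○
gen 5: ○○○○○○○○○
○○○○○○○○○
○○○○○○○○○
○○○○●●○○○
○○○○○●○○○
○○○○v○○○○
○○○○○○○○○
○○○○○○○○○
○○○○○○○○○
gen 6: ○○○○○○○○○
○○○○○○○○○
○○○○○○○○○
○○○○●●○○○
○○○○○●○○○
○○○<●○○○○
○○○○○○○○○
○○○○○○○○○
○○○○○○○○○
gen 7: ○○○○○○○○○
○○○○○○○○○
○○○○○○○○○
○○○○●●○○○
○○○^○●○○○
○○○●●○○○○
○○○○○○○○○
○○○○○○○○○
○○○○○○○○○
gen 8: ○○○○○○○○○
○○○○○○○○○
○○○○○○○○○
○○○○●●○○○
○○○●>●○○○
○○○●●○○○○
○○○○○○○○○
○○○○○○○○○
○○○○○○○○○
gen 9: ○○○○○○○○○
○○○○○○○○○
○○○○○○○○○
○○○○●●○○○
○○○●●●○○○
○○○●v○○○○
○○○○○○○○○
○○○○○○○○○
○○○○○○○○○
gen 10: ○○○○○○○○○
○○○○○○○○○
○○○○○○○○○
○○○○●●○○○
○○○●●●○○○
○○○●○>○○○
○○○○○○○○○
○○○○○○○○○
○○○○○○○○○
gen 11: ○○○○○○○○○
○○○○○○○○○
○○○○○○○○○
○○○○●●○○○
○○○●●●○○○
○○○●○●○○○
○○○○○v○○○
○○○○○○○○○
○○○○○○○○○
gen 12: ○○○○○○○○○
○○○○○○○○○
○○○○○○○○○
○○○○●●○○○
○○○●●●○○○
○○○●○●○○○
○○○○<●○○○
○○○○○○○○○
○○○○○○○○○
gen 13: ○○○○○○○○○
○○○○○○○○○
○○○○○○○○○
○○○○●●○○○
○○○●●●○○○
○○○●^●○○○
○○○○●●○○○
○○○○○○○○○
○○○○○○○○○
gen 14: ○○○○○○○○○
○○○○○○○○○
○○○○○○○○○
○○○○●●○○○
○○○●●●○○○
○○○●●>○○○
○○○○●●○○○
○○○○○○○○○
○○○○○○○○○
gen 15: ○○○○○○○○○
○○○○○○○○○
○○○○○○○○○
○○○○●●○○○
○○○●●^○○○
○○○●●○○○○
○○○○●●○○○
○○○○○○○○○
○○○○○○○○○
gen 16: ○○○○○○○○○
○○○○○○○○○
○○○○○○○○○
○○○○●●○○○
○○○●<○○○○
○○○●●○○○○
○○○○●●○○○
○○○○○○○○○
○○○○○○○○○
gen 17: ○○○○○○○○○
○○○○○○○○○
○○○○○○○○○
○○○○●●○○○
○○○●○○○○○
○○○●v○○○○
○○○○●●○○○
○○○○○○○○○
○○○○○○○○○
gen 18: ○○○○○○○○○
○○○○○○○○○
○○○○○○○○○
○○○○●●○○○
○○○●○○○○○
○○○●○>○○○
○○○○●●○○○
○○○○○○○○○
○○○○○○○○○
gen 19: ○○○○○○○○○
○○○○○○○○○
○○○○○○○○○
○○○○●●○○○
○○○●○○○○○
○○○●○●○○○
○○○○●v○○○
○○○○○○○○○
○○○○○○○○○
gen 20: ○○○○○○○○○
○○○○○○○○○
○○○○○○○○○
○○○○●●○○○
○○○●○○○○○
○○○●○●○○○
○○○○●○>○○
○○○○○○○○○
○○○○○○○○○
gen 21: ○○○○○○○○○
○○○○○○○○○
○○○○○○○○○
○○○○●●○○○
○○○●○○○○○
○○○●○●○○○
○○○○●○●○○
○○○○○○v○○
○○○○○○○○○
gen 22: ○○○○○○○○○
○○○○○○○○○
○○○○○○○○○
○○○○●●○○○
○○○●○○○○○
○○○●○●○○○
○○○○●○●○○
○○○○○<●○○
○○○○○○○○○
gen 23: ○○○○○○○○○
○○○○○○○○○
○○○○○○○○○
○○○○●●○○○
○○○●○○○○○
○○○●○●○○○
○○○○●^●○○
○○○○○●●○○
○○○○○○○○○
gen 24: ○○○○○○○○○
○○○○○○○○○
○○○○○○○○○
○○○○●●○○○
○○○●○○○○○
○○○●○●○○○
○○○○●●>○○
○○○○○●●○○
○○○○○○○○○
gen 25: ○○○○○○○○○
○○○○○○○○○
○○○○○○○○○
○○○○●●○○○
○○○●○○○○○
○○○●○●^○○
○○○○●●○○○
○○○○○●●○○
○○○○○○○○○
gen 26: ○○○○○○○○○
○○○○○○○○○
○○○○○○○○○
○○○○●●○○○
○○○●○○○○○
○○○●○●●>○
○○○○●●○○○
○○○○○●●○○
○○○○○○○○○
gen 27: ○○○○○○○○○
○○○○○○○○○
○○○○○○○○○
○○○○●●○○○
○○○●○○○○○
○○○●○●●●○
○○○○●●○v○
○○○○○●●○○
○○○○○○○○○
gen 28: ○○○○○○○○○
○○○○○○○○○
○○○○○○○○○
○○○○●●○○○
○○○●○○○○○
○○○●○●●●○
○○○○●●<●○
○○○○○●●○○
○○○○○○○○○
gen 29: ○○○○○○○○○
○○○○○○○○○
○○○○○○○○○
○○○○●●○○○
○○○●○○○○○
○○○●○●^●○
○○○○●●●●○
○○○○○●●○○
○○○○○○○○○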